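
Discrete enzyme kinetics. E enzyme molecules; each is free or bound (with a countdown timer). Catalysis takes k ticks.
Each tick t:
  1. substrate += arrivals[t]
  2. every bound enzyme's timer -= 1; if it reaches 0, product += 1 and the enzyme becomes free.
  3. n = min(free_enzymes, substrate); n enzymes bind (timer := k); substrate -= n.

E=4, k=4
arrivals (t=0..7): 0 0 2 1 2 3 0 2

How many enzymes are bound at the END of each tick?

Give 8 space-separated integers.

Answer: 0 0 2 3 4 4 4 4

Derivation:
t=0: arr=0 -> substrate=0 bound=0 product=0
t=1: arr=0 -> substrate=0 bound=0 product=0
t=2: arr=2 -> substrate=0 bound=2 product=0
t=3: arr=1 -> substrate=0 bound=3 product=0
t=4: arr=2 -> substrate=1 bound=4 product=0
t=5: arr=3 -> substrate=4 bound=4 product=0
t=6: arr=0 -> substrate=2 bound=4 product=2
t=7: arr=2 -> substrate=3 bound=4 product=3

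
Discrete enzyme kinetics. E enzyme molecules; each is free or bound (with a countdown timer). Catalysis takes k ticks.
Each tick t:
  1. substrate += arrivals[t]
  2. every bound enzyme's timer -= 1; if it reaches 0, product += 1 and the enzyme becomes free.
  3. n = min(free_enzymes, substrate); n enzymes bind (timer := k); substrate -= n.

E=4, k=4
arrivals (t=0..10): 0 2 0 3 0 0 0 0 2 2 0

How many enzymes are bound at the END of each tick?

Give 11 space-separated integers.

t=0: arr=0 -> substrate=0 bound=0 product=0
t=1: arr=2 -> substrate=0 bound=2 product=0
t=2: arr=0 -> substrate=0 bound=2 product=0
t=3: arr=3 -> substrate=1 bound=4 product=0
t=4: arr=0 -> substrate=1 bound=4 product=0
t=5: arr=0 -> substrate=0 bound=3 product=2
t=6: arr=0 -> substrate=0 bound=3 product=2
t=7: arr=0 -> substrate=0 bound=1 product=4
t=8: arr=2 -> substrate=0 bound=3 product=4
t=9: arr=2 -> substrate=0 bound=4 product=5
t=10: arr=0 -> substrate=0 bound=4 product=5

Answer: 0 2 2 4 4 3 3 1 3 4 4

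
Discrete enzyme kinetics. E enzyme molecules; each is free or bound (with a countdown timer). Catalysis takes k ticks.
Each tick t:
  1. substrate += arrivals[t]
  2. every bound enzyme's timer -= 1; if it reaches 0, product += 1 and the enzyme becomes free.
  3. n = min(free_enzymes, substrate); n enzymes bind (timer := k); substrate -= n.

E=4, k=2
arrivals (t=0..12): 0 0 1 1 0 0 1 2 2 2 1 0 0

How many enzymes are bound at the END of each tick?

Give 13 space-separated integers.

t=0: arr=0 -> substrate=0 bound=0 product=0
t=1: arr=0 -> substrate=0 bound=0 product=0
t=2: arr=1 -> substrate=0 bound=1 product=0
t=3: arr=1 -> substrate=0 bound=2 product=0
t=4: arr=0 -> substrate=0 bound=1 product=1
t=5: arr=0 -> substrate=0 bound=0 product=2
t=6: arr=1 -> substrate=0 bound=1 product=2
t=7: arr=2 -> substrate=0 bound=3 product=2
t=8: arr=2 -> substrate=0 bound=4 product=3
t=9: arr=2 -> substrate=0 bound=4 product=5
t=10: arr=1 -> substrate=0 bound=3 product=7
t=11: arr=0 -> substrate=0 bound=1 product=9
t=12: arr=0 -> substrate=0 bound=0 product=10

Answer: 0 0 1 2 1 0 1 3 4 4 3 1 0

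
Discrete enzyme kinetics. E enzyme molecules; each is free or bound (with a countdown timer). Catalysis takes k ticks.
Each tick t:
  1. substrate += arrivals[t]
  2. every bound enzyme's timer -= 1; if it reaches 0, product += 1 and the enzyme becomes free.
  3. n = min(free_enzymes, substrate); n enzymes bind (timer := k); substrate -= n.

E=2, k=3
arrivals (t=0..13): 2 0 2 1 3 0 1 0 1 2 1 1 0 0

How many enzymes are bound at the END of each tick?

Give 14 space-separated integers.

Answer: 2 2 2 2 2 2 2 2 2 2 2 2 2 2

Derivation:
t=0: arr=2 -> substrate=0 bound=2 product=0
t=1: arr=0 -> substrate=0 bound=2 product=0
t=2: arr=2 -> substrate=2 bound=2 product=0
t=3: arr=1 -> substrate=1 bound=2 product=2
t=4: arr=3 -> substrate=4 bound=2 product=2
t=5: arr=0 -> substrate=4 bound=2 product=2
t=6: arr=1 -> substrate=3 bound=2 product=4
t=7: arr=0 -> substrate=3 bound=2 product=4
t=8: arr=1 -> substrate=4 bound=2 product=4
t=9: arr=2 -> substrate=4 bound=2 product=6
t=10: arr=1 -> substrate=5 bound=2 product=6
t=11: arr=1 -> substrate=6 bound=2 product=6
t=12: arr=0 -> substrate=4 bound=2 product=8
t=13: arr=0 -> substrate=4 bound=2 product=8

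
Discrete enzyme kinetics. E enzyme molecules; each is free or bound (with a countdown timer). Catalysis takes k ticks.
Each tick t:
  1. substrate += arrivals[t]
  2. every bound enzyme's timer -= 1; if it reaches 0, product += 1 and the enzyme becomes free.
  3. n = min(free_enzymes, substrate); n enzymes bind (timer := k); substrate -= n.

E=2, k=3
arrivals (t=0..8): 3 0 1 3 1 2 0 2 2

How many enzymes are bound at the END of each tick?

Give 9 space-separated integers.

Answer: 2 2 2 2 2 2 2 2 2

Derivation:
t=0: arr=3 -> substrate=1 bound=2 product=0
t=1: arr=0 -> substrate=1 bound=2 product=0
t=2: arr=1 -> substrate=2 bound=2 product=0
t=3: arr=3 -> substrate=3 bound=2 product=2
t=4: arr=1 -> substrate=4 bound=2 product=2
t=5: arr=2 -> substrate=6 bound=2 product=2
t=6: arr=0 -> substrate=4 bound=2 product=4
t=7: arr=2 -> substrate=6 bound=2 product=4
t=8: arr=2 -> substrate=8 bound=2 product=4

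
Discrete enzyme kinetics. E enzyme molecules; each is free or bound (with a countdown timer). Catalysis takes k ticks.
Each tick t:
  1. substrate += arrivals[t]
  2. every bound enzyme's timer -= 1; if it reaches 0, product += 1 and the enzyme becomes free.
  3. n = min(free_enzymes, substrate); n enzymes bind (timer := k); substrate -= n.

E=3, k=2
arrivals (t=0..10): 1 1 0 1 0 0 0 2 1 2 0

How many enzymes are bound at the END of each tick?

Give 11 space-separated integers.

t=0: arr=1 -> substrate=0 bound=1 product=0
t=1: arr=1 -> substrate=0 bound=2 product=0
t=2: arr=0 -> substrate=0 bound=1 product=1
t=3: arr=1 -> substrate=0 bound=1 product=2
t=4: arr=0 -> substrate=0 bound=1 product=2
t=5: arr=0 -> substrate=0 bound=0 product=3
t=6: arr=0 -> substrate=0 bound=0 product=3
t=7: arr=2 -> substrate=0 bound=2 product=3
t=8: arr=1 -> substrate=0 bound=3 product=3
t=9: arr=2 -> substrate=0 bound=3 product=5
t=10: arr=0 -> substrate=0 bound=2 product=6

Answer: 1 2 1 1 1 0 0 2 3 3 2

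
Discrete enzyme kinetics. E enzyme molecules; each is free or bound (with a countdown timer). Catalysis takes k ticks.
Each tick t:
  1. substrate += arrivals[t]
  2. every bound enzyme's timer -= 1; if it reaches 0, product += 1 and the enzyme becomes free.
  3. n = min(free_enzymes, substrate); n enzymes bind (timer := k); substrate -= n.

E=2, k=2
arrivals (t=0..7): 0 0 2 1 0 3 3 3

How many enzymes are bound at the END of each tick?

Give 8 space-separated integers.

t=0: arr=0 -> substrate=0 bound=0 product=0
t=1: arr=0 -> substrate=0 bound=0 product=0
t=2: arr=2 -> substrate=0 bound=2 product=0
t=3: arr=1 -> substrate=1 bound=2 product=0
t=4: arr=0 -> substrate=0 bound=1 product=2
t=5: arr=3 -> substrate=2 bound=2 product=2
t=6: arr=3 -> substrate=4 bound=2 product=3
t=7: arr=3 -> substrate=6 bound=2 product=4

Answer: 0 0 2 2 1 2 2 2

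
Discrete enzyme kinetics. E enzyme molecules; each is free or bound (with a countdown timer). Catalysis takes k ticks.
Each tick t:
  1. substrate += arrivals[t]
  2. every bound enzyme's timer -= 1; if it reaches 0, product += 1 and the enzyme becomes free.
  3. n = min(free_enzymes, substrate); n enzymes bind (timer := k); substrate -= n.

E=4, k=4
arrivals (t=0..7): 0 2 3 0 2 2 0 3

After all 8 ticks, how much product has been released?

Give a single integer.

Answer: 4

Derivation:
t=0: arr=0 -> substrate=0 bound=0 product=0
t=1: arr=2 -> substrate=0 bound=2 product=0
t=2: arr=3 -> substrate=1 bound=4 product=0
t=3: arr=0 -> substrate=1 bound=4 product=0
t=4: arr=2 -> substrate=3 bound=4 product=0
t=5: arr=2 -> substrate=3 bound=4 product=2
t=6: arr=0 -> substrate=1 bound=4 product=4
t=7: arr=3 -> substrate=4 bound=4 product=4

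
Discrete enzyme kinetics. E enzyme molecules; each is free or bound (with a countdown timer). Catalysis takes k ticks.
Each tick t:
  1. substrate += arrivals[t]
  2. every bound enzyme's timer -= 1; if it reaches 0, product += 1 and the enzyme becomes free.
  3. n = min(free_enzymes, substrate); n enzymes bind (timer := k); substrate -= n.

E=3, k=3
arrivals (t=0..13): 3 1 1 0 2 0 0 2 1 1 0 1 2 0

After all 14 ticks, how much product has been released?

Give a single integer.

Answer: 11

Derivation:
t=0: arr=3 -> substrate=0 bound=3 product=0
t=1: arr=1 -> substrate=1 bound=3 product=0
t=2: arr=1 -> substrate=2 bound=3 product=0
t=3: arr=0 -> substrate=0 bound=2 product=3
t=4: arr=2 -> substrate=1 bound=3 product=3
t=5: arr=0 -> substrate=1 bound=3 product=3
t=6: arr=0 -> substrate=0 bound=2 product=5
t=7: arr=2 -> substrate=0 bound=3 product=6
t=8: arr=1 -> substrate=1 bound=3 product=6
t=9: arr=1 -> substrate=1 bound=3 product=7
t=10: arr=0 -> substrate=0 bound=2 product=9
t=11: arr=1 -> substrate=0 bound=3 product=9
t=12: arr=2 -> substrate=1 bound=3 product=10
t=13: arr=0 -> substrate=0 bound=3 product=11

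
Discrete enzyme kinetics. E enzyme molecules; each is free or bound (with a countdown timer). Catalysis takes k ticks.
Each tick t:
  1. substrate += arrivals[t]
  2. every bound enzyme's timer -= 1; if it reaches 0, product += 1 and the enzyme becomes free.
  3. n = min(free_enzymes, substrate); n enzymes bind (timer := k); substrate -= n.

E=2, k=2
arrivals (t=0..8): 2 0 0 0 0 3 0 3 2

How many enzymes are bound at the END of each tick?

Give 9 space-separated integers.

Answer: 2 2 0 0 0 2 2 2 2

Derivation:
t=0: arr=2 -> substrate=0 bound=2 product=0
t=1: arr=0 -> substrate=0 bound=2 product=0
t=2: arr=0 -> substrate=0 bound=0 product=2
t=3: arr=0 -> substrate=0 bound=0 product=2
t=4: arr=0 -> substrate=0 bound=0 product=2
t=5: arr=3 -> substrate=1 bound=2 product=2
t=6: arr=0 -> substrate=1 bound=2 product=2
t=7: arr=3 -> substrate=2 bound=2 product=4
t=8: arr=2 -> substrate=4 bound=2 product=4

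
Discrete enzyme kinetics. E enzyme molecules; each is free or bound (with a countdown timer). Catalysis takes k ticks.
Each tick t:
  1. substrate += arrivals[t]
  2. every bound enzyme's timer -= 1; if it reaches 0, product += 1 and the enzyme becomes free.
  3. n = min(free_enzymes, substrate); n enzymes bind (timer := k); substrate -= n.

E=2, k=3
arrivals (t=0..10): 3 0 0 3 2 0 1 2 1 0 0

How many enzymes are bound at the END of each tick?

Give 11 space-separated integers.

Answer: 2 2 2 2 2 2 2 2 2 2 2

Derivation:
t=0: arr=3 -> substrate=1 bound=2 product=0
t=1: arr=0 -> substrate=1 bound=2 product=0
t=2: arr=0 -> substrate=1 bound=2 product=0
t=3: arr=3 -> substrate=2 bound=2 product=2
t=4: arr=2 -> substrate=4 bound=2 product=2
t=5: arr=0 -> substrate=4 bound=2 product=2
t=6: arr=1 -> substrate=3 bound=2 product=4
t=7: arr=2 -> substrate=5 bound=2 product=4
t=8: arr=1 -> substrate=6 bound=2 product=4
t=9: arr=0 -> substrate=4 bound=2 product=6
t=10: arr=0 -> substrate=4 bound=2 product=6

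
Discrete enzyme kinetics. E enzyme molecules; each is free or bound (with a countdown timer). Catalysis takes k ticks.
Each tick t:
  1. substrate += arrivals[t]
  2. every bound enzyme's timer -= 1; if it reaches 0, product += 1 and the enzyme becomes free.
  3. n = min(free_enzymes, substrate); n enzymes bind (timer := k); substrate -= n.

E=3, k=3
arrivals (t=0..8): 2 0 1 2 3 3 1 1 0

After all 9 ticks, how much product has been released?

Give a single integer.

t=0: arr=2 -> substrate=0 bound=2 product=0
t=1: arr=0 -> substrate=0 bound=2 product=0
t=2: arr=1 -> substrate=0 bound=3 product=0
t=3: arr=2 -> substrate=0 bound=3 product=2
t=4: arr=3 -> substrate=3 bound=3 product=2
t=5: arr=3 -> substrate=5 bound=3 product=3
t=6: arr=1 -> substrate=4 bound=3 product=5
t=7: arr=1 -> substrate=5 bound=3 product=5
t=8: arr=0 -> substrate=4 bound=3 product=6

Answer: 6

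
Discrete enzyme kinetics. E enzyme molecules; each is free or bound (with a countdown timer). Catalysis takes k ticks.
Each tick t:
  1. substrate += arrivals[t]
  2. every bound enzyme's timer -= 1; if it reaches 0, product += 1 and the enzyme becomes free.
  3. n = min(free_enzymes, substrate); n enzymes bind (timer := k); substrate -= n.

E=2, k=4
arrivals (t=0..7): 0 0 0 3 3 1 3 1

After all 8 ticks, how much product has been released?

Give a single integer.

t=0: arr=0 -> substrate=0 bound=0 product=0
t=1: arr=0 -> substrate=0 bound=0 product=0
t=2: arr=0 -> substrate=0 bound=0 product=0
t=3: arr=3 -> substrate=1 bound=2 product=0
t=4: arr=3 -> substrate=4 bound=2 product=0
t=5: arr=1 -> substrate=5 bound=2 product=0
t=6: arr=3 -> substrate=8 bound=2 product=0
t=7: arr=1 -> substrate=7 bound=2 product=2

Answer: 2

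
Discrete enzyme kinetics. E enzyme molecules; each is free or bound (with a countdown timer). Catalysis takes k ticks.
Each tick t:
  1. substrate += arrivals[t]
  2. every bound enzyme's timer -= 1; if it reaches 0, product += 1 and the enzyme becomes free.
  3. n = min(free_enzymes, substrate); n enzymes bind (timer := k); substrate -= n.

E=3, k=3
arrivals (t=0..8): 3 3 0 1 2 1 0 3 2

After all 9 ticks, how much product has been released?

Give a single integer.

t=0: arr=3 -> substrate=0 bound=3 product=0
t=1: arr=3 -> substrate=3 bound=3 product=0
t=2: arr=0 -> substrate=3 bound=3 product=0
t=3: arr=1 -> substrate=1 bound=3 product=3
t=4: arr=2 -> substrate=3 bound=3 product=3
t=5: arr=1 -> substrate=4 bound=3 product=3
t=6: arr=0 -> substrate=1 bound=3 product=6
t=7: arr=3 -> substrate=4 bound=3 product=6
t=8: arr=2 -> substrate=6 bound=3 product=6

Answer: 6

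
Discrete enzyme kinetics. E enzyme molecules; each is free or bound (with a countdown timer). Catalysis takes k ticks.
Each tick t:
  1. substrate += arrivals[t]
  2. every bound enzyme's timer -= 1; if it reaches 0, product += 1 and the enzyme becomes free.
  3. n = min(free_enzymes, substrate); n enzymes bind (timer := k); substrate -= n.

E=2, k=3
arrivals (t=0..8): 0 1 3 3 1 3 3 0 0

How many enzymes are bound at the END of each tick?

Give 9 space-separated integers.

t=0: arr=0 -> substrate=0 bound=0 product=0
t=1: arr=1 -> substrate=0 bound=1 product=0
t=2: arr=3 -> substrate=2 bound=2 product=0
t=3: arr=3 -> substrate=5 bound=2 product=0
t=4: arr=1 -> substrate=5 bound=2 product=1
t=5: arr=3 -> substrate=7 bound=2 product=2
t=6: arr=3 -> substrate=10 bound=2 product=2
t=7: arr=0 -> substrate=9 bound=2 product=3
t=8: arr=0 -> substrate=8 bound=2 product=4

Answer: 0 1 2 2 2 2 2 2 2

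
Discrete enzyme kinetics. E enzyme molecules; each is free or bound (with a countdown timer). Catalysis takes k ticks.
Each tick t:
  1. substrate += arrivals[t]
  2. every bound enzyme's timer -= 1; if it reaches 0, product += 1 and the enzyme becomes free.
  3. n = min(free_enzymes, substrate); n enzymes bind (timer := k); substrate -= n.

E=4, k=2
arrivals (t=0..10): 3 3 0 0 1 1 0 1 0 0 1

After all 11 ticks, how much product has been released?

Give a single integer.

t=0: arr=3 -> substrate=0 bound=3 product=0
t=1: arr=3 -> substrate=2 bound=4 product=0
t=2: arr=0 -> substrate=0 bound=3 product=3
t=3: arr=0 -> substrate=0 bound=2 product=4
t=4: arr=1 -> substrate=0 bound=1 product=6
t=5: arr=1 -> substrate=0 bound=2 product=6
t=6: arr=0 -> substrate=0 bound=1 product=7
t=7: arr=1 -> substrate=0 bound=1 product=8
t=8: arr=0 -> substrate=0 bound=1 product=8
t=9: arr=0 -> substrate=0 bound=0 product=9
t=10: arr=1 -> substrate=0 bound=1 product=9

Answer: 9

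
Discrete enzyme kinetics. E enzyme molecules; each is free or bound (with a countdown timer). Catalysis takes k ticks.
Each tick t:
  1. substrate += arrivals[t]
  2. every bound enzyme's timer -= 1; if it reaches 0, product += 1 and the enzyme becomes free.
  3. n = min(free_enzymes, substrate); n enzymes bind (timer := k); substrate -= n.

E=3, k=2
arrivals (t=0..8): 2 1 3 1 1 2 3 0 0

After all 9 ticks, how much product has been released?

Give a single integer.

t=0: arr=2 -> substrate=0 bound=2 product=0
t=1: arr=1 -> substrate=0 bound=3 product=0
t=2: arr=3 -> substrate=1 bound=3 product=2
t=3: arr=1 -> substrate=1 bound=3 product=3
t=4: arr=1 -> substrate=0 bound=3 product=5
t=5: arr=2 -> substrate=1 bound=3 product=6
t=6: arr=3 -> substrate=2 bound=3 product=8
t=7: arr=0 -> substrate=1 bound=3 product=9
t=8: arr=0 -> substrate=0 bound=2 product=11

Answer: 11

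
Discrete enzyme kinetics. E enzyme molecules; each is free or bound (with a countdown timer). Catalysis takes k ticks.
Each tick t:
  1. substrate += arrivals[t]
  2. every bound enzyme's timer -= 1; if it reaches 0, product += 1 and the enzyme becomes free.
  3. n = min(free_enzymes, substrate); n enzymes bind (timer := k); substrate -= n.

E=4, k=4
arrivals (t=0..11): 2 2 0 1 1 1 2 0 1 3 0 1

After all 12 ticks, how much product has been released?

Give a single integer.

Answer: 8

Derivation:
t=0: arr=2 -> substrate=0 bound=2 product=0
t=1: arr=2 -> substrate=0 bound=4 product=0
t=2: arr=0 -> substrate=0 bound=4 product=0
t=3: arr=1 -> substrate=1 bound=4 product=0
t=4: arr=1 -> substrate=0 bound=4 product=2
t=5: arr=1 -> substrate=0 bound=3 product=4
t=6: arr=2 -> substrate=1 bound=4 product=4
t=7: arr=0 -> substrate=1 bound=4 product=4
t=8: arr=1 -> substrate=0 bound=4 product=6
t=9: arr=3 -> substrate=2 bound=4 product=7
t=10: arr=0 -> substrate=1 bound=4 product=8
t=11: arr=1 -> substrate=2 bound=4 product=8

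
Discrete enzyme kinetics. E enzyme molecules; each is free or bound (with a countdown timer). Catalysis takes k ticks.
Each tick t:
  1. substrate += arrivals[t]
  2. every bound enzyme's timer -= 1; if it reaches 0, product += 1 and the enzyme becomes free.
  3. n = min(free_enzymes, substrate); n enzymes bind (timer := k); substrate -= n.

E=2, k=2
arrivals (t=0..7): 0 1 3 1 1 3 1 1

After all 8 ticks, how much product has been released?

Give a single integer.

t=0: arr=0 -> substrate=0 bound=0 product=0
t=1: arr=1 -> substrate=0 bound=1 product=0
t=2: arr=3 -> substrate=2 bound=2 product=0
t=3: arr=1 -> substrate=2 bound=2 product=1
t=4: arr=1 -> substrate=2 bound=2 product=2
t=5: arr=3 -> substrate=4 bound=2 product=3
t=6: arr=1 -> substrate=4 bound=2 product=4
t=7: arr=1 -> substrate=4 bound=2 product=5

Answer: 5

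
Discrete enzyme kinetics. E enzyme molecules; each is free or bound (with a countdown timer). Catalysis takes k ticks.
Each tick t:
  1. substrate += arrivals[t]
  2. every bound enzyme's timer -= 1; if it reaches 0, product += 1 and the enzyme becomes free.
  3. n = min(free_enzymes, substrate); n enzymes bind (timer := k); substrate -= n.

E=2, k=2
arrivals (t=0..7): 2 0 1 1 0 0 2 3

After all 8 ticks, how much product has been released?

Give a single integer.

t=0: arr=2 -> substrate=0 bound=2 product=0
t=1: arr=0 -> substrate=0 bound=2 product=0
t=2: arr=1 -> substrate=0 bound=1 product=2
t=3: arr=1 -> substrate=0 bound=2 product=2
t=4: arr=0 -> substrate=0 bound=1 product=3
t=5: arr=0 -> substrate=0 bound=0 product=4
t=6: arr=2 -> substrate=0 bound=2 product=4
t=7: arr=3 -> substrate=3 bound=2 product=4

Answer: 4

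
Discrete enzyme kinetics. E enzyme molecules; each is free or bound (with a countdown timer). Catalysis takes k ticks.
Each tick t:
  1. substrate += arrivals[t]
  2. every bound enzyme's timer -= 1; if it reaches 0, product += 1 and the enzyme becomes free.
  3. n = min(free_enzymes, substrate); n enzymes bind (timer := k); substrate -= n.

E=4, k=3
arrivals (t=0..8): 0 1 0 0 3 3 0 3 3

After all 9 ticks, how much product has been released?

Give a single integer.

t=0: arr=0 -> substrate=0 bound=0 product=0
t=1: arr=1 -> substrate=0 bound=1 product=0
t=2: arr=0 -> substrate=0 bound=1 product=0
t=3: arr=0 -> substrate=0 bound=1 product=0
t=4: arr=3 -> substrate=0 bound=3 product=1
t=5: arr=3 -> substrate=2 bound=4 product=1
t=6: arr=0 -> substrate=2 bound=4 product=1
t=7: arr=3 -> substrate=2 bound=4 product=4
t=8: arr=3 -> substrate=4 bound=4 product=5

Answer: 5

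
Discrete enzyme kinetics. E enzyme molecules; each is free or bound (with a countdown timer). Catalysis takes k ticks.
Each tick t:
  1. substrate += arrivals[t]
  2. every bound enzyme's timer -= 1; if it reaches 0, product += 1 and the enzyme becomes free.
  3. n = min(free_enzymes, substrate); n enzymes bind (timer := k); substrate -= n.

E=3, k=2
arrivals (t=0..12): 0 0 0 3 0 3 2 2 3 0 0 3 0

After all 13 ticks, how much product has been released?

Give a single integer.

Answer: 12

Derivation:
t=0: arr=0 -> substrate=0 bound=0 product=0
t=1: arr=0 -> substrate=0 bound=0 product=0
t=2: arr=0 -> substrate=0 bound=0 product=0
t=3: arr=3 -> substrate=0 bound=3 product=0
t=4: arr=0 -> substrate=0 bound=3 product=0
t=5: arr=3 -> substrate=0 bound=3 product=3
t=6: arr=2 -> substrate=2 bound=3 product=3
t=7: arr=2 -> substrate=1 bound=3 product=6
t=8: arr=3 -> substrate=4 bound=3 product=6
t=9: arr=0 -> substrate=1 bound=3 product=9
t=10: arr=0 -> substrate=1 bound=3 product=9
t=11: arr=3 -> substrate=1 bound=3 product=12
t=12: arr=0 -> substrate=1 bound=3 product=12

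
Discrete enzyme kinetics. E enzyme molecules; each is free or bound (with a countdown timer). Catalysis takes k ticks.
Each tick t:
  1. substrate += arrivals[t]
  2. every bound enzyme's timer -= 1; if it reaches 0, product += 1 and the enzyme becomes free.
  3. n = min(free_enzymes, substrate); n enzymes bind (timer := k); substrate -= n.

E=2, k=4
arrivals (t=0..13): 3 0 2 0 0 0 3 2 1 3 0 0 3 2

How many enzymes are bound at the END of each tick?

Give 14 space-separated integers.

Answer: 2 2 2 2 2 2 2 2 2 2 2 2 2 2

Derivation:
t=0: arr=3 -> substrate=1 bound=2 product=0
t=1: arr=0 -> substrate=1 bound=2 product=0
t=2: arr=2 -> substrate=3 bound=2 product=0
t=3: arr=0 -> substrate=3 bound=2 product=0
t=4: arr=0 -> substrate=1 bound=2 product=2
t=5: arr=0 -> substrate=1 bound=2 product=2
t=6: arr=3 -> substrate=4 bound=2 product=2
t=7: arr=2 -> substrate=6 bound=2 product=2
t=8: arr=1 -> substrate=5 bound=2 product=4
t=9: arr=3 -> substrate=8 bound=2 product=4
t=10: arr=0 -> substrate=8 bound=2 product=4
t=11: arr=0 -> substrate=8 bound=2 product=4
t=12: arr=3 -> substrate=9 bound=2 product=6
t=13: arr=2 -> substrate=11 bound=2 product=6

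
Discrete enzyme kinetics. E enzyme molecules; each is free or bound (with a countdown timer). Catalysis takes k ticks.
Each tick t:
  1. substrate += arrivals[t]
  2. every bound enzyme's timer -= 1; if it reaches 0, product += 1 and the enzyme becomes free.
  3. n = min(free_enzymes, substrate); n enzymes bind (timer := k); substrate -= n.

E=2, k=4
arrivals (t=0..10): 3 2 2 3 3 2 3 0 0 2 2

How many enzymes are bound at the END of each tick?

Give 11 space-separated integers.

t=0: arr=3 -> substrate=1 bound=2 product=0
t=1: arr=2 -> substrate=3 bound=2 product=0
t=2: arr=2 -> substrate=5 bound=2 product=0
t=3: arr=3 -> substrate=8 bound=2 product=0
t=4: arr=3 -> substrate=9 bound=2 product=2
t=5: arr=2 -> substrate=11 bound=2 product=2
t=6: arr=3 -> substrate=14 bound=2 product=2
t=7: arr=0 -> substrate=14 bound=2 product=2
t=8: arr=0 -> substrate=12 bound=2 product=4
t=9: arr=2 -> substrate=14 bound=2 product=4
t=10: arr=2 -> substrate=16 bound=2 product=4

Answer: 2 2 2 2 2 2 2 2 2 2 2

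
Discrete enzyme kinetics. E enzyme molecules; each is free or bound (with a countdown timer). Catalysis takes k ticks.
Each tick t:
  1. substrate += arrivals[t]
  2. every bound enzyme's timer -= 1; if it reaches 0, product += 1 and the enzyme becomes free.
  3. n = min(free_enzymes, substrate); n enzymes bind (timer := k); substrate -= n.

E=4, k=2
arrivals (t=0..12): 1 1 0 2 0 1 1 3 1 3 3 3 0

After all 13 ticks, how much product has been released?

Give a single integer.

Answer: 14

Derivation:
t=0: arr=1 -> substrate=0 bound=1 product=0
t=1: arr=1 -> substrate=0 bound=2 product=0
t=2: arr=0 -> substrate=0 bound=1 product=1
t=3: arr=2 -> substrate=0 bound=2 product=2
t=4: arr=0 -> substrate=0 bound=2 product=2
t=5: arr=1 -> substrate=0 bound=1 product=4
t=6: arr=1 -> substrate=0 bound=2 product=4
t=7: arr=3 -> substrate=0 bound=4 product=5
t=8: arr=1 -> substrate=0 bound=4 product=6
t=9: arr=3 -> substrate=0 bound=4 product=9
t=10: arr=3 -> substrate=2 bound=4 product=10
t=11: arr=3 -> substrate=2 bound=4 product=13
t=12: arr=0 -> substrate=1 bound=4 product=14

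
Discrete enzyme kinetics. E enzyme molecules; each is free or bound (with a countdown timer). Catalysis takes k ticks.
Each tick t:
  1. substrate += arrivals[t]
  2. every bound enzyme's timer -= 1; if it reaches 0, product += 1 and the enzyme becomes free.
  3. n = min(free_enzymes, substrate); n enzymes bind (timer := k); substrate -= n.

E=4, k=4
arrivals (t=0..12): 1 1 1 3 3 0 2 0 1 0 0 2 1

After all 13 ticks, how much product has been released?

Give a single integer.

t=0: arr=1 -> substrate=0 bound=1 product=0
t=1: arr=1 -> substrate=0 bound=2 product=0
t=2: arr=1 -> substrate=0 bound=3 product=0
t=3: arr=3 -> substrate=2 bound=4 product=0
t=4: arr=3 -> substrate=4 bound=4 product=1
t=5: arr=0 -> substrate=3 bound=4 product=2
t=6: arr=2 -> substrate=4 bound=4 product=3
t=7: arr=0 -> substrate=3 bound=4 product=4
t=8: arr=1 -> substrate=3 bound=4 product=5
t=9: arr=0 -> substrate=2 bound=4 product=6
t=10: arr=0 -> substrate=1 bound=4 product=7
t=11: arr=2 -> substrate=2 bound=4 product=8
t=12: arr=1 -> substrate=2 bound=4 product=9

Answer: 9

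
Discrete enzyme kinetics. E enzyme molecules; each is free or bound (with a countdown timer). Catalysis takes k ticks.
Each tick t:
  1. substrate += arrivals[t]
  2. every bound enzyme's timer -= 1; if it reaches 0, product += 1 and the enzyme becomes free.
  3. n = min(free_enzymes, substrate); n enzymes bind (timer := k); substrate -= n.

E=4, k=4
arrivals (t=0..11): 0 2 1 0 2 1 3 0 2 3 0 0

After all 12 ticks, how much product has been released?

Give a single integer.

Answer: 7

Derivation:
t=0: arr=0 -> substrate=0 bound=0 product=0
t=1: arr=2 -> substrate=0 bound=2 product=0
t=2: arr=1 -> substrate=0 bound=3 product=0
t=3: arr=0 -> substrate=0 bound=3 product=0
t=4: arr=2 -> substrate=1 bound=4 product=0
t=5: arr=1 -> substrate=0 bound=4 product=2
t=6: arr=3 -> substrate=2 bound=4 product=3
t=7: arr=0 -> substrate=2 bound=4 product=3
t=8: arr=2 -> substrate=3 bound=4 product=4
t=9: arr=3 -> substrate=4 bound=4 product=6
t=10: arr=0 -> substrate=3 bound=4 product=7
t=11: arr=0 -> substrate=3 bound=4 product=7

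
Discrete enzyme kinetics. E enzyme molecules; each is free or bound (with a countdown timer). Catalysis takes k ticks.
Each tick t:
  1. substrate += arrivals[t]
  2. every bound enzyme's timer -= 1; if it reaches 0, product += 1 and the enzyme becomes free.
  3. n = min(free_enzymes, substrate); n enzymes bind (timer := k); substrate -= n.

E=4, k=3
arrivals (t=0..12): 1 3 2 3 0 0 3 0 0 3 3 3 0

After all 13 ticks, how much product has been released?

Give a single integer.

Answer: 13

Derivation:
t=0: arr=1 -> substrate=0 bound=1 product=0
t=1: arr=3 -> substrate=0 bound=4 product=0
t=2: arr=2 -> substrate=2 bound=4 product=0
t=3: arr=3 -> substrate=4 bound=4 product=1
t=4: arr=0 -> substrate=1 bound=4 product=4
t=5: arr=0 -> substrate=1 bound=4 product=4
t=6: arr=3 -> substrate=3 bound=4 product=5
t=7: arr=0 -> substrate=0 bound=4 product=8
t=8: arr=0 -> substrate=0 bound=4 product=8
t=9: arr=3 -> substrate=2 bound=4 product=9
t=10: arr=3 -> substrate=2 bound=4 product=12
t=11: arr=3 -> substrate=5 bound=4 product=12
t=12: arr=0 -> substrate=4 bound=4 product=13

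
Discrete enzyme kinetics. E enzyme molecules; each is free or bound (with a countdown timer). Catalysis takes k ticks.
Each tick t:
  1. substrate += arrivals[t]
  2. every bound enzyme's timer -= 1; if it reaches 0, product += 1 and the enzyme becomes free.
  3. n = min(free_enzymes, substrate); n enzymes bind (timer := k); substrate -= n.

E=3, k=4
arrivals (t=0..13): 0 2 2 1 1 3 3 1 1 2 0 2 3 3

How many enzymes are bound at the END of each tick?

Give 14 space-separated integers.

t=0: arr=0 -> substrate=0 bound=0 product=0
t=1: arr=2 -> substrate=0 bound=2 product=0
t=2: arr=2 -> substrate=1 bound=3 product=0
t=3: arr=1 -> substrate=2 bound=3 product=0
t=4: arr=1 -> substrate=3 bound=3 product=0
t=5: arr=3 -> substrate=4 bound=3 product=2
t=6: arr=3 -> substrate=6 bound=3 product=3
t=7: arr=1 -> substrate=7 bound=3 product=3
t=8: arr=1 -> substrate=8 bound=3 product=3
t=9: arr=2 -> substrate=8 bound=3 product=5
t=10: arr=0 -> substrate=7 bound=3 product=6
t=11: arr=2 -> substrate=9 bound=3 product=6
t=12: arr=3 -> substrate=12 bound=3 product=6
t=13: arr=3 -> substrate=13 bound=3 product=8

Answer: 0 2 3 3 3 3 3 3 3 3 3 3 3 3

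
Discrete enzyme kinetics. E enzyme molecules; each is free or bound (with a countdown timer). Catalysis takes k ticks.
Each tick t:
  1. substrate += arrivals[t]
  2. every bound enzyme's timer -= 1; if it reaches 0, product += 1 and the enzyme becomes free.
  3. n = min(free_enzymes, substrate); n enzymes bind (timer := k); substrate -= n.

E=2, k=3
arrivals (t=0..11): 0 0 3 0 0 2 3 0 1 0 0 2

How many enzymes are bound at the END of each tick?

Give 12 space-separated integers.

t=0: arr=0 -> substrate=0 bound=0 product=0
t=1: arr=0 -> substrate=0 bound=0 product=0
t=2: arr=3 -> substrate=1 bound=2 product=0
t=3: arr=0 -> substrate=1 bound=2 product=0
t=4: arr=0 -> substrate=1 bound=2 product=0
t=5: arr=2 -> substrate=1 bound=2 product=2
t=6: arr=3 -> substrate=4 bound=2 product=2
t=7: arr=0 -> substrate=4 bound=2 product=2
t=8: arr=1 -> substrate=3 bound=2 product=4
t=9: arr=0 -> substrate=3 bound=2 product=4
t=10: arr=0 -> substrate=3 bound=2 product=4
t=11: arr=2 -> substrate=3 bound=2 product=6

Answer: 0 0 2 2 2 2 2 2 2 2 2 2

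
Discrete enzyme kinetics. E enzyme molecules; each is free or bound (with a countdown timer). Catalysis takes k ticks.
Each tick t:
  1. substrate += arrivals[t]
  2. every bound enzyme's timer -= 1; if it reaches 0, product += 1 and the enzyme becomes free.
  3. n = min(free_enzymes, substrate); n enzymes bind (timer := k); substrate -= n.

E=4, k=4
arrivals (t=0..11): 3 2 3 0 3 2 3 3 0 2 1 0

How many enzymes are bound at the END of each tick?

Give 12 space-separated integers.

t=0: arr=3 -> substrate=0 bound=3 product=0
t=1: arr=2 -> substrate=1 bound=4 product=0
t=2: arr=3 -> substrate=4 bound=4 product=0
t=3: arr=0 -> substrate=4 bound=4 product=0
t=4: arr=3 -> substrate=4 bound=4 product=3
t=5: arr=2 -> substrate=5 bound=4 product=4
t=6: arr=3 -> substrate=8 bound=4 product=4
t=7: arr=3 -> substrate=11 bound=4 product=4
t=8: arr=0 -> substrate=8 bound=4 product=7
t=9: arr=2 -> substrate=9 bound=4 product=8
t=10: arr=1 -> substrate=10 bound=4 product=8
t=11: arr=0 -> substrate=10 bound=4 product=8

Answer: 3 4 4 4 4 4 4 4 4 4 4 4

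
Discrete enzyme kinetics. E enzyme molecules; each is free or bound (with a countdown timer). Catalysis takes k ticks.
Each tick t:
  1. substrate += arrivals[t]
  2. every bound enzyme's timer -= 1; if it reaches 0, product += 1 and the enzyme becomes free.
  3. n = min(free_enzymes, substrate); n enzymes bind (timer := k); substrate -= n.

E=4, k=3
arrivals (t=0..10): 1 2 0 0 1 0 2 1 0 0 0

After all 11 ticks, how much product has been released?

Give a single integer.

t=0: arr=1 -> substrate=0 bound=1 product=0
t=1: arr=2 -> substrate=0 bound=3 product=0
t=2: arr=0 -> substrate=0 bound=3 product=0
t=3: arr=0 -> substrate=0 bound=2 product=1
t=4: arr=1 -> substrate=0 bound=1 product=3
t=5: arr=0 -> substrate=0 bound=1 product=3
t=6: arr=2 -> substrate=0 bound=3 product=3
t=7: arr=1 -> substrate=0 bound=3 product=4
t=8: arr=0 -> substrate=0 bound=3 product=4
t=9: arr=0 -> substrate=0 bound=1 product=6
t=10: arr=0 -> substrate=0 bound=0 product=7

Answer: 7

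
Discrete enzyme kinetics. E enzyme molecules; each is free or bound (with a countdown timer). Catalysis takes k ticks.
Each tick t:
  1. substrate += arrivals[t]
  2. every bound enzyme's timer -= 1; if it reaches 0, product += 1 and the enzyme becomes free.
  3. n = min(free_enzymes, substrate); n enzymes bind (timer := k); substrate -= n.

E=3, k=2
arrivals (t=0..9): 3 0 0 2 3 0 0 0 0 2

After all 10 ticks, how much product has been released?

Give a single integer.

Answer: 8

Derivation:
t=0: arr=3 -> substrate=0 bound=3 product=0
t=1: arr=0 -> substrate=0 bound=3 product=0
t=2: arr=0 -> substrate=0 bound=0 product=3
t=3: arr=2 -> substrate=0 bound=2 product=3
t=4: arr=3 -> substrate=2 bound=3 product=3
t=5: arr=0 -> substrate=0 bound=3 product=5
t=6: arr=0 -> substrate=0 bound=2 product=6
t=7: arr=0 -> substrate=0 bound=0 product=8
t=8: arr=0 -> substrate=0 bound=0 product=8
t=9: arr=2 -> substrate=0 bound=2 product=8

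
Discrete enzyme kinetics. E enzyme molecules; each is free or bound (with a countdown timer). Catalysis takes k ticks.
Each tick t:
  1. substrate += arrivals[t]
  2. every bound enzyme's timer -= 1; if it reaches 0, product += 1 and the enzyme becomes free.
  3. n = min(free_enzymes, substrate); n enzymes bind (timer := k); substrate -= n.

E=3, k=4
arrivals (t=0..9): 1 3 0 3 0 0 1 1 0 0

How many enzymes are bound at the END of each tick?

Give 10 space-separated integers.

t=0: arr=1 -> substrate=0 bound=1 product=0
t=1: arr=3 -> substrate=1 bound=3 product=0
t=2: arr=0 -> substrate=1 bound=3 product=0
t=3: arr=3 -> substrate=4 bound=3 product=0
t=4: arr=0 -> substrate=3 bound=3 product=1
t=5: arr=0 -> substrate=1 bound=3 product=3
t=6: arr=1 -> substrate=2 bound=3 product=3
t=7: arr=1 -> substrate=3 bound=3 product=3
t=8: arr=0 -> substrate=2 bound=3 product=4
t=9: arr=0 -> substrate=0 bound=3 product=6

Answer: 1 3 3 3 3 3 3 3 3 3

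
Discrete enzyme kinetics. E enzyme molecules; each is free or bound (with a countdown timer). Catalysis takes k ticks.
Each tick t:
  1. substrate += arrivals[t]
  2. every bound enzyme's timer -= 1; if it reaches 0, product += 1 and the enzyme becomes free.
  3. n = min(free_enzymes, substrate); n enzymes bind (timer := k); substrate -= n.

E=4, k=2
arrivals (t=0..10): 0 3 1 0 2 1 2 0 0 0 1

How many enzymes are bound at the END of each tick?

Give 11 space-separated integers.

Answer: 0 3 4 1 2 3 3 2 0 0 1

Derivation:
t=0: arr=0 -> substrate=0 bound=0 product=0
t=1: arr=3 -> substrate=0 bound=3 product=0
t=2: arr=1 -> substrate=0 bound=4 product=0
t=3: arr=0 -> substrate=0 bound=1 product=3
t=4: arr=2 -> substrate=0 bound=2 product=4
t=5: arr=1 -> substrate=0 bound=3 product=4
t=6: arr=2 -> substrate=0 bound=3 product=6
t=7: arr=0 -> substrate=0 bound=2 product=7
t=8: arr=0 -> substrate=0 bound=0 product=9
t=9: arr=0 -> substrate=0 bound=0 product=9
t=10: arr=1 -> substrate=0 bound=1 product=9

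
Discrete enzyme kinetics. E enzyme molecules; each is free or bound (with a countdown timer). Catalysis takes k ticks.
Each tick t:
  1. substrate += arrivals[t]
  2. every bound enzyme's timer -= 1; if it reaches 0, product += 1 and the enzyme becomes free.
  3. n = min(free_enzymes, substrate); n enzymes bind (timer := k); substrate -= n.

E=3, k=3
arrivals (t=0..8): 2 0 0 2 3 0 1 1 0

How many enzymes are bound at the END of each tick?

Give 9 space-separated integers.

t=0: arr=2 -> substrate=0 bound=2 product=0
t=1: arr=0 -> substrate=0 bound=2 product=0
t=2: arr=0 -> substrate=0 bound=2 product=0
t=3: arr=2 -> substrate=0 bound=2 product=2
t=4: arr=3 -> substrate=2 bound=3 product=2
t=5: arr=0 -> substrate=2 bound=3 product=2
t=6: arr=1 -> substrate=1 bound=3 product=4
t=7: arr=1 -> substrate=1 bound=3 product=5
t=8: arr=0 -> substrate=1 bound=3 product=5

Answer: 2 2 2 2 3 3 3 3 3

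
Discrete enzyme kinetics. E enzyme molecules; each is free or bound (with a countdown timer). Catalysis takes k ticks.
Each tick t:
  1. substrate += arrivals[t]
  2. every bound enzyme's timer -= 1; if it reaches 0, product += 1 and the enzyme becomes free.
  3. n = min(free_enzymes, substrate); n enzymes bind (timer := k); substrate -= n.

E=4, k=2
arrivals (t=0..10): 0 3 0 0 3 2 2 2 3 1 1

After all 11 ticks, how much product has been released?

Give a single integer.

t=0: arr=0 -> substrate=0 bound=0 product=0
t=1: arr=3 -> substrate=0 bound=3 product=0
t=2: arr=0 -> substrate=0 bound=3 product=0
t=3: arr=0 -> substrate=0 bound=0 product=3
t=4: arr=3 -> substrate=0 bound=3 product=3
t=5: arr=2 -> substrate=1 bound=4 product=3
t=6: arr=2 -> substrate=0 bound=4 product=6
t=7: arr=2 -> substrate=1 bound=4 product=7
t=8: arr=3 -> substrate=1 bound=4 product=10
t=9: arr=1 -> substrate=1 bound=4 product=11
t=10: arr=1 -> substrate=0 bound=3 product=14

Answer: 14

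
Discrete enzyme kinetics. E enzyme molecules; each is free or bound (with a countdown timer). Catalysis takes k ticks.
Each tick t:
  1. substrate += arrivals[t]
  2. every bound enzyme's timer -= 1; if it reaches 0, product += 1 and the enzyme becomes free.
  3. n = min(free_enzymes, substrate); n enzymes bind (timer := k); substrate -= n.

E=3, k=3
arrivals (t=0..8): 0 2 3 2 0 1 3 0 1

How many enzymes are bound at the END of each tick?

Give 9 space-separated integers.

Answer: 0 2 3 3 3 3 3 3 3

Derivation:
t=0: arr=0 -> substrate=0 bound=0 product=0
t=1: arr=2 -> substrate=0 bound=2 product=0
t=2: arr=3 -> substrate=2 bound=3 product=0
t=3: arr=2 -> substrate=4 bound=3 product=0
t=4: arr=0 -> substrate=2 bound=3 product=2
t=5: arr=1 -> substrate=2 bound=3 product=3
t=6: arr=3 -> substrate=5 bound=3 product=3
t=7: arr=0 -> substrate=3 bound=3 product=5
t=8: arr=1 -> substrate=3 bound=3 product=6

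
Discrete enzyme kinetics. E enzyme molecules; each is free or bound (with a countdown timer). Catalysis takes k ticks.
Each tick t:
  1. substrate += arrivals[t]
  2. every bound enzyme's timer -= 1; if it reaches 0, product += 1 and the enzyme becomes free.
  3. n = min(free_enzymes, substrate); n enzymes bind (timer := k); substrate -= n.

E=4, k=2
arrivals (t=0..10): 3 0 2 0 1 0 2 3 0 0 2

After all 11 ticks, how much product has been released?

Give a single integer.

t=0: arr=3 -> substrate=0 bound=3 product=0
t=1: arr=0 -> substrate=0 bound=3 product=0
t=2: arr=2 -> substrate=0 bound=2 product=3
t=3: arr=0 -> substrate=0 bound=2 product=3
t=4: arr=1 -> substrate=0 bound=1 product=5
t=5: arr=0 -> substrate=0 bound=1 product=5
t=6: arr=2 -> substrate=0 bound=2 product=6
t=7: arr=3 -> substrate=1 bound=4 product=6
t=8: arr=0 -> substrate=0 bound=3 product=8
t=9: arr=0 -> substrate=0 bound=1 product=10
t=10: arr=2 -> substrate=0 bound=2 product=11

Answer: 11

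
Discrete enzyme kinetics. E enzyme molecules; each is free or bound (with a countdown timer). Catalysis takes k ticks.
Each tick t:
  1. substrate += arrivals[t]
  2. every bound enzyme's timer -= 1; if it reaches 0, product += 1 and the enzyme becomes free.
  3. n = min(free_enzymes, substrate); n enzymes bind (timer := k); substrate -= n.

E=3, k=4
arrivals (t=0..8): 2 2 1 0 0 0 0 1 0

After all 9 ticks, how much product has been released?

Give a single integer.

Answer: 5

Derivation:
t=0: arr=2 -> substrate=0 bound=2 product=0
t=1: arr=2 -> substrate=1 bound=3 product=0
t=2: arr=1 -> substrate=2 bound=3 product=0
t=3: arr=0 -> substrate=2 bound=3 product=0
t=4: arr=0 -> substrate=0 bound=3 product=2
t=5: arr=0 -> substrate=0 bound=2 product=3
t=6: arr=0 -> substrate=0 bound=2 product=3
t=7: arr=1 -> substrate=0 bound=3 product=3
t=8: arr=0 -> substrate=0 bound=1 product=5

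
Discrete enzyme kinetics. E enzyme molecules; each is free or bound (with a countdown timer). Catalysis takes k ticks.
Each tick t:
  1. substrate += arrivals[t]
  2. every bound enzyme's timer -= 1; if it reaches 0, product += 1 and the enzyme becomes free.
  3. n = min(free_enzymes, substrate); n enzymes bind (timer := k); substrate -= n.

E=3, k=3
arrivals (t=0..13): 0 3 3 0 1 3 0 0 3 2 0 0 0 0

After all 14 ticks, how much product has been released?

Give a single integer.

Answer: 12

Derivation:
t=0: arr=0 -> substrate=0 bound=0 product=0
t=1: arr=3 -> substrate=0 bound=3 product=0
t=2: arr=3 -> substrate=3 bound=3 product=0
t=3: arr=0 -> substrate=3 bound=3 product=0
t=4: arr=1 -> substrate=1 bound=3 product=3
t=5: arr=3 -> substrate=4 bound=3 product=3
t=6: arr=0 -> substrate=4 bound=3 product=3
t=7: arr=0 -> substrate=1 bound=3 product=6
t=8: arr=3 -> substrate=4 bound=3 product=6
t=9: arr=2 -> substrate=6 bound=3 product=6
t=10: arr=0 -> substrate=3 bound=3 product=9
t=11: arr=0 -> substrate=3 bound=3 product=9
t=12: arr=0 -> substrate=3 bound=3 product=9
t=13: arr=0 -> substrate=0 bound=3 product=12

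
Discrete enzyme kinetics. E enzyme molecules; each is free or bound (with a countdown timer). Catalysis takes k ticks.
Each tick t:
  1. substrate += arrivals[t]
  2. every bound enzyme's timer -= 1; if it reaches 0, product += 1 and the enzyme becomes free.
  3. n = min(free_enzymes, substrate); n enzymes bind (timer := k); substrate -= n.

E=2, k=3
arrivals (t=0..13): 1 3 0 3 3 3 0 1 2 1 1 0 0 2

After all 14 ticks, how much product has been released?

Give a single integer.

t=0: arr=1 -> substrate=0 bound=1 product=0
t=1: arr=3 -> substrate=2 bound=2 product=0
t=2: arr=0 -> substrate=2 bound=2 product=0
t=3: arr=3 -> substrate=4 bound=2 product=1
t=4: arr=3 -> substrate=6 bound=2 product=2
t=5: arr=3 -> substrate=9 bound=2 product=2
t=6: arr=0 -> substrate=8 bound=2 product=3
t=7: arr=1 -> substrate=8 bound=2 product=4
t=8: arr=2 -> substrate=10 bound=2 product=4
t=9: arr=1 -> substrate=10 bound=2 product=5
t=10: arr=1 -> substrate=10 bound=2 product=6
t=11: arr=0 -> substrate=10 bound=2 product=6
t=12: arr=0 -> substrate=9 bound=2 product=7
t=13: arr=2 -> substrate=10 bound=2 product=8

Answer: 8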